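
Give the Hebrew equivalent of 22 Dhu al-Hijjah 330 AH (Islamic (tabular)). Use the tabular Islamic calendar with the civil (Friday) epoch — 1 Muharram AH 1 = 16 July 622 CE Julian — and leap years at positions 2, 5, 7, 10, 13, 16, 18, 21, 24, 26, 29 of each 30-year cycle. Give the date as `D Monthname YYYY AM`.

22 Elul 4702 AM

Julian Day Number of the source date = 2065373.
Converting JDN 2065373 to the Hebrew calendar gives 22 Elul 4702 AM.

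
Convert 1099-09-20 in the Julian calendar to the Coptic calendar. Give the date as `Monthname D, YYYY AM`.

Both dates share Julian Day Number 2122730; in the Coptic calendar that is 22 Thout 816 AM.

Thout 22, 816 AM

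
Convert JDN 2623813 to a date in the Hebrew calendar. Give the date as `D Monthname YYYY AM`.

JDN 2623813 is 27 August 2471 in the Gregorian calendar.
In the Hebrew calendar that day is 11 Elul 6231 AM.

11 Elul 6231 AM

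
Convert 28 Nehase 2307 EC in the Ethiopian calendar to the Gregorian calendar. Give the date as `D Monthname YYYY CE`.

6 September 2315 CE

Both dates share Julian Day Number 2566844; in the Gregorian calendar that is 6 September 2315 CE.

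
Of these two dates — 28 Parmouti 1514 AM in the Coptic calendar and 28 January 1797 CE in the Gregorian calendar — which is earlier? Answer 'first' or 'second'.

First date → JDN 2377890; second date → JDN 2377429.
JDN 2377429 < JDN 2377890, so the second date is earlier.

second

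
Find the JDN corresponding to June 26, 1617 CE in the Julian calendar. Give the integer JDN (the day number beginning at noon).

Equivalently 6 July 1617 (Gregorian).
JDN 2400001 is 17 November 1858 CE (Gregorian), MJD 0; the target day is −88157 days from there, so JDN = 2311844.

2311844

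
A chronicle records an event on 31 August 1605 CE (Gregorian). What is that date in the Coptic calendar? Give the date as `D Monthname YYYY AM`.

28 Mesori 1321 AM

Both dates share Julian Day Number 2307517; in the Coptic calendar that is 28 Mesori 1321 AM.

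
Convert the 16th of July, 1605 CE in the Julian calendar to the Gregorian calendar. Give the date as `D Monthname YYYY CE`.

At this point the Julian calendar is 10 days behind the Gregorian.
16 July 1605 Julian + 10 days → 26 July 1605 Gregorian.

26 July 1605 CE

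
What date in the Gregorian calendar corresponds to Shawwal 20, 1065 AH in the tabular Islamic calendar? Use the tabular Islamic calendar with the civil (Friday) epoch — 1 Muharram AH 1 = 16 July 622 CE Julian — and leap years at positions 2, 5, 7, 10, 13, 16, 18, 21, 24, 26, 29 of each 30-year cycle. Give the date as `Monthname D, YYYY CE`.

Julian Day Number of the source date = 2325771.
Converting JDN 2325771 to the Gregorian calendar gives 23 August 1655 CE.

August 23, 1655 CE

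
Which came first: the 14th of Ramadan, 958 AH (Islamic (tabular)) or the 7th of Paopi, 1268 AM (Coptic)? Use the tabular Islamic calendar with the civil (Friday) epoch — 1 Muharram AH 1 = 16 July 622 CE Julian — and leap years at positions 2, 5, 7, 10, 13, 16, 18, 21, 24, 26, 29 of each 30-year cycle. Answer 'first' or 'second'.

The two dates have Julian Day Numbers 2287818 and 2287838 respectively.
Since 2287818 < 2287838, the first date comes first.

first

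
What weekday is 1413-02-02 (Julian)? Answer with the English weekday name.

Equivalently 11 February 1413 Gregorian, JDN 2237189.
Since JDN mod 7 = 3 (0 = Monday), the day is Thursday.

Thursday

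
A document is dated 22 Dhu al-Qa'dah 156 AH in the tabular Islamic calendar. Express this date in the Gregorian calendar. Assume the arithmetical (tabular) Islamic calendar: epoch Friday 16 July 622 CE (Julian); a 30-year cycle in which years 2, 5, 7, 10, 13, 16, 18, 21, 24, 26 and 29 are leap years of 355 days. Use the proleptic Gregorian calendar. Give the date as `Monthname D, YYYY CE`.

October 18, 773 CE

Both dates share Julian Day Number 2003683; in the Gregorian calendar that is 18 October 773 CE.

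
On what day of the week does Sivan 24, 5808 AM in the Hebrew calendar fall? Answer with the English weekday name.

In the Gregorian calendar this is 5 June 2048 (JDN 2469233).
2469233 ≡ 4 (mod 7); counting from Monday = 0 gives Friday.

Friday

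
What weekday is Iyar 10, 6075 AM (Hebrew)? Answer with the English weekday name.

In the Gregorian calendar this is 15 May 2315 (JDN 2566730).
Since JDN mod 7 = 5 (0 = Monday), the day is Saturday.

Saturday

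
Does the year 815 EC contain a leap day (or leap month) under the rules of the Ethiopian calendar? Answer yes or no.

815 mod 4 = 3; in the Ethiopian calendar a year is leap when year mod 4 = 3, so it is a leap year.

yes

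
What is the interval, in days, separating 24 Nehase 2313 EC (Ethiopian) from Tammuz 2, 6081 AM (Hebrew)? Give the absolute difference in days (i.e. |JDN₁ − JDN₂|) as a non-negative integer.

65

JDN of the first date = 2569032.
JDN of the second date = 2568967.
|2568967 − 2569032| = 65.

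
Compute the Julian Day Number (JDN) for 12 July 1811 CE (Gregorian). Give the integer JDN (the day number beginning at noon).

JDN 2299161 is 15 October 1582 CE (Gregorian); the target day is +83545 days from there, so JDN = 2382706.

2382706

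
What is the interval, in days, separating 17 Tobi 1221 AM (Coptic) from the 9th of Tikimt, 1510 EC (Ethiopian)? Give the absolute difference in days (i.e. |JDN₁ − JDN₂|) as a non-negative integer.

First date → JDN 2270771; second date → JDN 2275421.
The interval is |2270771 − 2275421| = 4650 days.

4650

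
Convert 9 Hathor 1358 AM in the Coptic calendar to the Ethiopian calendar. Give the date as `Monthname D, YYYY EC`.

Hidar 9, 1634 EC

Both dates share Julian Day Number 2320742; in the Ethiopian calendar that is 9 Hidar 1634 EC.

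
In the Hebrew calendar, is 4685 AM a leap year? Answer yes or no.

Hebrew year 4685 is year 11 of its 19-year Metonic cycle; leap years are at positions 3, 6, 8, 11, 14, 17, 19, so it is a leap year (13 months).

yes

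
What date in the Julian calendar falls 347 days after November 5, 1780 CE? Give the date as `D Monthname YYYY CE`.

18 October 1781 CE

The starting date is JDN 2371512; 2371512 + 347 = 2371859.
JDN 2371859 corresponds to 18 October 1781 CE.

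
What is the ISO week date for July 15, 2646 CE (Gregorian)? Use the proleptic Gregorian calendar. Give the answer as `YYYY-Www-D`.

The weekday is Wednesday (ISO weekday 3).
That Wednesday belongs to ISO week 29 of ISO year 2646.

2646-W29-3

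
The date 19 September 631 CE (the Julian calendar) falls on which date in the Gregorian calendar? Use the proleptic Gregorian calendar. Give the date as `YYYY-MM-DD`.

0631-09-22

For dates in this range the Gregorian date is 3 days ahead of the Julian.
19 September 631 Julian + 3 days → 22 September 631 Gregorian.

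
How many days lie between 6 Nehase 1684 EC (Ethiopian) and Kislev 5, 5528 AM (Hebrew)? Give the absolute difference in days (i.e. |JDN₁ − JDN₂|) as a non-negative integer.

27501

First date → JDN 2339272; second date → JDN 2366773.
The interval is |2339272 − 2366773| = 27501 days.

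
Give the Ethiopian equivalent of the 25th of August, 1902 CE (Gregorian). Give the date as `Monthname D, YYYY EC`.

Nehase 19, 1894 EC

Both dates share Julian Day Number 2415987; in the Ethiopian calendar that is 19 Nehase 1894 EC.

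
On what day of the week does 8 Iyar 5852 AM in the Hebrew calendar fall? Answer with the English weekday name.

Equivalently 15 May 2092 Gregorian, JDN 2485283.
JDN 2485283 mod 7 = 3, and JDN 0 was a Monday, so this is a Thursday.

Thursday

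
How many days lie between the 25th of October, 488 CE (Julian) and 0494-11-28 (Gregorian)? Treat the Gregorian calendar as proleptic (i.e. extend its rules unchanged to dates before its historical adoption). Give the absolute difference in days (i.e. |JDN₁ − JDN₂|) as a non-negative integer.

JDN of the first date = 1899598.
JDN of the second date = 1901822.
|1901822 − 1899598| = 2224.

2224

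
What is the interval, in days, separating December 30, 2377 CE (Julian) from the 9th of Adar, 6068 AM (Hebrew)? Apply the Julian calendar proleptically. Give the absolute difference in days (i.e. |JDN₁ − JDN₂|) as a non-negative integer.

JDN of the first date = 2589621.
JDN of the second date = 2564101.
|2564101 − 2589621| = 25520.

25520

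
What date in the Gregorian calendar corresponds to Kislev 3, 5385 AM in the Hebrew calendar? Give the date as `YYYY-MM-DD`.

Julian Day Number of the source date = 2314532.
Converting JDN 2314532 to the Gregorian calendar gives 14 November 1624 CE.

1624-11-14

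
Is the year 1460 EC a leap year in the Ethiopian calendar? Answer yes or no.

no

1460 mod 4 = 0; in the Ethiopian calendar a year is leap when year mod 4 = 3, so it is a common year.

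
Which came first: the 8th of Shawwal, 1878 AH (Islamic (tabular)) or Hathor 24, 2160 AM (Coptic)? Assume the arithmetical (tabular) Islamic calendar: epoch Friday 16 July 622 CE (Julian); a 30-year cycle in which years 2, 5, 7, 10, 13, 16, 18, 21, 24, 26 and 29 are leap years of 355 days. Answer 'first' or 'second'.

second

First date → JDN 2613859; second date → JDN 2613688.
JDN 2613688 < JDN 2613859, so the second date is earlier.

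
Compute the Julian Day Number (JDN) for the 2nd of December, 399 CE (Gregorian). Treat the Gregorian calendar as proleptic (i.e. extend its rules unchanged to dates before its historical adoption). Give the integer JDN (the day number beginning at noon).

1867127

JDN 2451545 is 1 January 2000 CE (Gregorian); the target day is −584418 days from there, so JDN = 1867127.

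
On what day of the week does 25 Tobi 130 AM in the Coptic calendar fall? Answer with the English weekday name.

Tuesday

In the proleptic Gregorian calendar this is 21 January 414 (JDN 1872291).
1872291 ≡ 1 (mod 7); counting from Monday = 0 gives Tuesday.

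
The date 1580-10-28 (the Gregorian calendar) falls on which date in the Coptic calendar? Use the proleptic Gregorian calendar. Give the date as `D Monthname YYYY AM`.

Both dates share Julian Day Number 2298444; in the Coptic calendar that is 21 Paopi 1297 AM.

21 Paopi 1297 AM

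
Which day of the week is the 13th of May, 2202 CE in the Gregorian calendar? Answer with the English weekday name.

Thursday

Since JDN mod 7 = 3 (0 = Monday), the day is Thursday.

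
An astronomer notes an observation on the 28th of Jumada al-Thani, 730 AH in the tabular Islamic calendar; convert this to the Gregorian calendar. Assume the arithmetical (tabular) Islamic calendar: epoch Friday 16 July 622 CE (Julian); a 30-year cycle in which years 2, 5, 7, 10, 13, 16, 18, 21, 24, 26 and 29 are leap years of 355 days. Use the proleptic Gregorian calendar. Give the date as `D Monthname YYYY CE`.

Both dates share Julian Day Number 2206948; in the Gregorian calendar that is 26 April 1330 CE.

26 April 1330 CE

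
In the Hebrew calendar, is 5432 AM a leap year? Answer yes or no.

yes

Hebrew year 5432 is year 17 of its 19-year Metonic cycle; leap years are at positions 3, 6, 8, 11, 14, 17, 19, so it is a leap year (13 months).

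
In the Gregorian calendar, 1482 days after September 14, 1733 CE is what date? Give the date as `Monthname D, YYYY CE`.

Counting 1482 days forward from JDN 2354282 reaches JDN 2355764, which is October 5, 1737 CE.

October 5, 1737 CE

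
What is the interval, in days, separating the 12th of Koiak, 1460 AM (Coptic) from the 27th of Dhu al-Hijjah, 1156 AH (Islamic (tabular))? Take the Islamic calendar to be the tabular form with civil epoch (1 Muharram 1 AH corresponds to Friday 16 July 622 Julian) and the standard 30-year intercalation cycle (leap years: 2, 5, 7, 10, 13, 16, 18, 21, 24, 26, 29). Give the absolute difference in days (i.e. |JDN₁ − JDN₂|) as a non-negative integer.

JDN of the first date = 2358031.
JDN of the second date = 2358084.
|2358084 − 2358031| = 53.

53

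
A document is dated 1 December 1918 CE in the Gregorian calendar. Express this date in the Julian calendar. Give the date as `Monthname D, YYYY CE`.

November 18, 1918 CE

At this point the Julian calendar is 13 days behind the Gregorian.
1 December 1918 Gregorian − 13 days → 18 November 1918 Julian.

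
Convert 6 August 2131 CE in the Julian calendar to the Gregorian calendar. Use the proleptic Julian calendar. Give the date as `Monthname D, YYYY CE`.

The Julian–Gregorian offset here is 14 days (Julian trailing).
6 August 2131 Julian + 14 days → 20 August 2131 Gregorian.

August 20, 2131 CE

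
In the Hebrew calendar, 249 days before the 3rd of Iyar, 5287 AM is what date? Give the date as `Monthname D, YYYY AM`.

Counting 249 days back from JDN 2278888 reaches JDN 2278639, which is Av 19, 5286 AM.

Av 19, 5286 AM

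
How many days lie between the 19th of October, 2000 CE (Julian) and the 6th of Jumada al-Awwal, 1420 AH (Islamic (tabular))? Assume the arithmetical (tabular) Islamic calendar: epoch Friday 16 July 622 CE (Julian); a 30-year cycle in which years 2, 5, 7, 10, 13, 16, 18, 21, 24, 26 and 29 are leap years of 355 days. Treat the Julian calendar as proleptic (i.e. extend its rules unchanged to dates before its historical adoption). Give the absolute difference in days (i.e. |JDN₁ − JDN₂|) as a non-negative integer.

441

First date → JDN 2451850; second date → JDN 2451409.
The interval is |2451850 − 2451409| = 441 days.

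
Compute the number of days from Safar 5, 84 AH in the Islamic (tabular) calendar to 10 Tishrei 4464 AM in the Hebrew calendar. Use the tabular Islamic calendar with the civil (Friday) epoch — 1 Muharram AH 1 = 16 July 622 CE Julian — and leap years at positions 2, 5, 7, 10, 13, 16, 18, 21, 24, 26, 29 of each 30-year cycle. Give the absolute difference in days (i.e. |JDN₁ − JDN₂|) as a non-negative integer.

JDN of the first date = 1977886.
JDN of the second date = 1978097.
|1978097 − 1977886| = 211.

211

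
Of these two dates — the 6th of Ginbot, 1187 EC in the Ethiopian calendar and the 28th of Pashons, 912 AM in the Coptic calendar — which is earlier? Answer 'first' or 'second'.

First date → JDN 2157652; second date → JDN 2158040.
JDN 2157652 < JDN 2158040, so the first date is earlier.

first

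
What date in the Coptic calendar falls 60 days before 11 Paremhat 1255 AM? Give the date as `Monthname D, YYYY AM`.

Tobi 11, 1255 AM

Counting 60 days back from JDN 2283243 reaches JDN 2283183, which is Tobi 11, 1255 AM.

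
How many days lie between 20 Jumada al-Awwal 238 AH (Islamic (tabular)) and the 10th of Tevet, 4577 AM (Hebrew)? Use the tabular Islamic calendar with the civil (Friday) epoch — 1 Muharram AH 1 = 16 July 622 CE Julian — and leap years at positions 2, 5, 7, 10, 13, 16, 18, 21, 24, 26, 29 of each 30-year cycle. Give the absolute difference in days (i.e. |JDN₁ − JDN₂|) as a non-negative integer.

First date → JDN 2032562; second date → JDN 2019439.
The interval is |2032562 − 2019439| = 13123 days.

13123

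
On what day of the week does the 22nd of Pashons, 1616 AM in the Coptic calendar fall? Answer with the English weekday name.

Wednesday

In the Gregorian calendar this is 30 May 1900 (JDN 2415170).
2415170 ≡ 2 (mod 7); counting from Monday = 0 gives Wednesday.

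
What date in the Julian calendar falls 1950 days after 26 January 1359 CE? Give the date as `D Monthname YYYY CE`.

29 May 1364 CE

Counting 1950 days forward from JDN 2217458 reaches JDN 2219408, which is 29 May 1364 CE.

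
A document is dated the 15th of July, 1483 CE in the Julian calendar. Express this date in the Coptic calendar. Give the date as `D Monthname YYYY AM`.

21 Epip 1199 AM

Both dates share Julian Day Number 2262919; in the Coptic calendar that is 21 Epip 1199 AM.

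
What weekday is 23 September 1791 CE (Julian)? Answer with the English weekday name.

Tuesday

In the Gregorian calendar this is 4 October 1791 (JDN 2375486).
2375486 ≡ 1 (mod 7); counting from Monday = 0 gives Tuesday.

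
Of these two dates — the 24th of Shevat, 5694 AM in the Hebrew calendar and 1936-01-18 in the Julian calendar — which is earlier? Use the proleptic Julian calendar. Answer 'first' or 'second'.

The two dates have Julian Day Numbers 2427478 and 2428199 respectively.
Since 2427478 < 2428199, the first date comes first.

first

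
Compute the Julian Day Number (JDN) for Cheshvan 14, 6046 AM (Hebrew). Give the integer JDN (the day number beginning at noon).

In the Gregorian calendar the same day is 13 November 2285.
JDN 2451545 is 1 January 2000 CE (Gregorian); the target day is +104411 days from there, so JDN = 2555956.

2555956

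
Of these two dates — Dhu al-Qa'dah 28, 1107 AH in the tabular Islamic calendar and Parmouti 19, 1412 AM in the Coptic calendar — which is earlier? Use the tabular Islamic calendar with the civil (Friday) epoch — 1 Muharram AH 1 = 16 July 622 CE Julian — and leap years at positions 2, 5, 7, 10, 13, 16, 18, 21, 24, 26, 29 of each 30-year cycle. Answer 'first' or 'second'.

First date → JDN 2340692; second date → JDN 2340626.
JDN 2340626 < JDN 2340692, so the second date is earlier.

second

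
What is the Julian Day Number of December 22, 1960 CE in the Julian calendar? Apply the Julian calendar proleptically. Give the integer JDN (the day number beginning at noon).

Equivalently 4 January 1961 (Gregorian).
JDN 2400001 is 17 November 1858 CE (Gregorian), MJD 0; the target day is +37303 days from there, so JDN = 2437304.

2437304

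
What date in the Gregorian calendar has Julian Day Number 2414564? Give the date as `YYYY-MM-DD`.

Counting from JDN 2299161 = 15 Oct 1582 gives an offset of 115403 days.

1898-10-01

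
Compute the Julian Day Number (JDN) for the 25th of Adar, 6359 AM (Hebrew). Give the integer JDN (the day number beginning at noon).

In the Gregorian calendar the same day is 14 March 2599.
JDN 2451545 is 1 January 2000 CE (Gregorian); the target day is +218853 days from there, so JDN = 2670398.

2670398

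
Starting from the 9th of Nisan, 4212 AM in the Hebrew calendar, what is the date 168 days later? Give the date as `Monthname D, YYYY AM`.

The starting date is JDN 1886226; 1886226 + 168 = 1886394.
JDN 1886394 corresponds to Elul 29, 4212 AM.

Elul 29, 4212 AM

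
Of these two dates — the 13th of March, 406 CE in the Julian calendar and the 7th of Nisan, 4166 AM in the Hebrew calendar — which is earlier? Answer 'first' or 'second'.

second

First date → JDN 1869421; second date → JDN 1869420.
JDN 1869420 < JDN 1869421, so the second date is earlier.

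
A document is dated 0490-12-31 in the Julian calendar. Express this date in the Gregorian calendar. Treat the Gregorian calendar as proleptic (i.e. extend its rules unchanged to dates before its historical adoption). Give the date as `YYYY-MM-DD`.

0491-01-01

For dates in this range the Gregorian date is 1 day ahead of the Julian.
31 December 490 Julian + 1 day → 1 January 491 Gregorian.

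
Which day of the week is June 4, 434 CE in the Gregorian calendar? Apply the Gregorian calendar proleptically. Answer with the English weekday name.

Sunday

Since JDN mod 7 = 6 (0 = Monday), the day is Sunday.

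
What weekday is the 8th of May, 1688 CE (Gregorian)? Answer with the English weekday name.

Saturday

JDN 2337718 mod 7 = 5, and JDN 0 was a Monday, so this is a Saturday.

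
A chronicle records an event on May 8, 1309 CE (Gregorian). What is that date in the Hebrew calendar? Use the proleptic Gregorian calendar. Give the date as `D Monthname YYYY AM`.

Julian Day Number of the source date = 2199290.
Converting JDN 2199290 to the Hebrew calendar gives 19 Iyar 5069 AM.

19 Iyar 5069 AM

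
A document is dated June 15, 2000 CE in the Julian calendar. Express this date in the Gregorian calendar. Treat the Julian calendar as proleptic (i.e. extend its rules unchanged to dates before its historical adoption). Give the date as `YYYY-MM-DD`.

For dates in this range the Gregorian date is 13 days ahead of the Julian.
15 June 2000 Julian + 13 days → 28 June 2000 Gregorian.

2000-06-28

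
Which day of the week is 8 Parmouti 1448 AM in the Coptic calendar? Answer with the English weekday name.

In the Gregorian calendar this is 14 April 1732 (JDN 2353764).
JDN 2353764 mod 7 = 0, and JDN 0 was a Monday, so this is a Monday.

Monday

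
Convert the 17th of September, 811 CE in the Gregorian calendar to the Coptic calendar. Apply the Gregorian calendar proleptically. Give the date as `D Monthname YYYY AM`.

15 Thout 528 AM

Both dates share Julian Day Number 2017531; in the Coptic calendar that is 15 Thout 528 AM.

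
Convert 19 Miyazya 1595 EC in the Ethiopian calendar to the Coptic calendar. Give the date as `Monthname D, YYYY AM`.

Parmouti 19, 1319 AM

The source date corresponds to 24 April 1603 in the Gregorian calendar (JDN 2306657).
That day falls on 19 Parmouti 1319 AM in the Coptic calendar.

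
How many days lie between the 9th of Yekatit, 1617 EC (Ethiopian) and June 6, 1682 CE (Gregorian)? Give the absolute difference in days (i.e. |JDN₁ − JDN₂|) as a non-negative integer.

First date → JDN 2314623; second date → JDN 2335555.
The interval is |2314623 − 2335555| = 20932 days.

20932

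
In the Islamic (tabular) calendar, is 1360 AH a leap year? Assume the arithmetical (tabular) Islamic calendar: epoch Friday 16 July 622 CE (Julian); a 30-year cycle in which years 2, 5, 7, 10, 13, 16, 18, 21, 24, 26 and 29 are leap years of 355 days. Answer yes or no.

yes

Year 1360 AH is year 10 of its 30-year cycle; leap positions are 2, 5, 7, 10, 13, 16, 18, 21, 24, 26, 29, so it is a leap year (355 days).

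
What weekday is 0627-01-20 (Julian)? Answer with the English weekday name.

Tuesday

In the proleptic Gregorian calendar this is 23 January 627 (JDN 1950089).
Since JDN mod 7 = 1 (0 = Monday), the day is Tuesday.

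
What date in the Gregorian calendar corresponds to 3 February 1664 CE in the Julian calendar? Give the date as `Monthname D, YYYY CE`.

February 13, 1664 CE

The Julian–Gregorian offset here is 10 days (Julian trailing).
3 February 1664 Julian + 10 days → 13 February 1664 Gregorian.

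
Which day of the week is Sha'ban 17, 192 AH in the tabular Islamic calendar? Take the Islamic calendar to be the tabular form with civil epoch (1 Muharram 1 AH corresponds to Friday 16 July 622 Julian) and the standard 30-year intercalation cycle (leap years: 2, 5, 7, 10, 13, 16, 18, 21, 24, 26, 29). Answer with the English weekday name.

In the proleptic Gregorian calendar this is 20 June 808 (JDN 2016347).
Since JDN mod 7 = 4 (0 = Monday), the day is Friday.

Friday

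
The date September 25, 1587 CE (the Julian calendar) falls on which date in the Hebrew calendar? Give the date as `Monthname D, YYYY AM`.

The source date corresponds to 5 October 1587 in the Gregorian calendar (JDN 2300977).
That day falls on 3 Tishrei 5348 AM in the Hebrew calendar.

Tishrei 3, 5348 AM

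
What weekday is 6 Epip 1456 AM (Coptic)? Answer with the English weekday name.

Equivalently 11 July 1740 Gregorian, JDN 2356774.
2356774 ≡ 0 (mod 7); counting from Monday = 0 gives Monday.

Monday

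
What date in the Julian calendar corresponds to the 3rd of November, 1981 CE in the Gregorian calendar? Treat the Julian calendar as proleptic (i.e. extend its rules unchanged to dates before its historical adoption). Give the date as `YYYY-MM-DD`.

At this point the Julian calendar is 13 days behind the Gregorian.
3 November 1981 Gregorian − 13 days → 21 October 1981 Julian.

1981-10-21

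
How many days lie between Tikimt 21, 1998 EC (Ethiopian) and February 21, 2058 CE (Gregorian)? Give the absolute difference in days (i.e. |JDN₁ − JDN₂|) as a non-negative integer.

JDN of the first date = 2453675.
JDN of the second date = 2472781.
|2472781 − 2453675| = 19106.

19106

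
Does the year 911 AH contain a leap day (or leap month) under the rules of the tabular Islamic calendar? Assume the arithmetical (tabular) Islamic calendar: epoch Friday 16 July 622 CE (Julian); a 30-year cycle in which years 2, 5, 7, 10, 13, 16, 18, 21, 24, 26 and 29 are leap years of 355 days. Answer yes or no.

Year 911 AH is year 11 of its 30-year cycle; leap positions are 2, 5, 7, 10, 13, 16, 18, 21, 24, 26, 29, so it is a common year (354 days).

no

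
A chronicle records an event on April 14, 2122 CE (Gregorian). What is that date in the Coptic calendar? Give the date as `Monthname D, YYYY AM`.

Parmouti 5, 1838 AM

Both dates share Julian Day Number 2496208; in the Coptic calendar that is 5 Parmouti 1838 AM.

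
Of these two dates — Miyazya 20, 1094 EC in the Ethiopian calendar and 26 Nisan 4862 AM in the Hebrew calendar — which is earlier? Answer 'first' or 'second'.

first

First date → JDN 2123668; second date → JDN 2123669.
JDN 2123668 < JDN 2123669, so the first date is earlier.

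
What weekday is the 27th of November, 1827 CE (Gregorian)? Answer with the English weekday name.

Tuesday

JDN 2388688 mod 7 = 1, and JDN 0 was a Monday, so this is a Tuesday.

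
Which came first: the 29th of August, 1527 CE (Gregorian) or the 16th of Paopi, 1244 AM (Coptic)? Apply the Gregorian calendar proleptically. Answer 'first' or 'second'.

First date → JDN 2279025; second date → JDN 2279081.
JDN 2279025 < JDN 2279081, so the first date is earlier.

first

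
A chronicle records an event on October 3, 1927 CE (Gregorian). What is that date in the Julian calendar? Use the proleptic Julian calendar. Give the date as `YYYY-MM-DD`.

At this point the Julian calendar is 13 days behind the Gregorian.
3 October 1927 Gregorian − 13 days → 20 September 1927 Julian.

1927-09-20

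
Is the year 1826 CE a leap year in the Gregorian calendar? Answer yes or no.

no

1826 is not divisible by 4, so it is a common year.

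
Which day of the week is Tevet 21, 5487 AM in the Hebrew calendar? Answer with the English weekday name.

Tuesday

This is JDN 2351847 (14 January 1727 Gregorian).
Since JDN mod 7 = 1 (0 = Monday), the day is Tuesday.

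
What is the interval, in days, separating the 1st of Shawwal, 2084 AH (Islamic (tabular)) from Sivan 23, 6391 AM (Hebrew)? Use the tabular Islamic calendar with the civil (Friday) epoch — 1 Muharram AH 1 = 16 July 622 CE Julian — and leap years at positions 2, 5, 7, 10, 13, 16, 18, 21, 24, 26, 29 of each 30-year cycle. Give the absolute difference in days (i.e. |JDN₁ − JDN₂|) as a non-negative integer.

JDN of the first date = 2686852.
JDN of the second date = 2682178.
|2682178 − 2686852| = 4674.

4674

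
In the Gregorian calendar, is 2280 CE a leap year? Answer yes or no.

2280 is divisible by 4 and not by 100, so it is a leap year.

yes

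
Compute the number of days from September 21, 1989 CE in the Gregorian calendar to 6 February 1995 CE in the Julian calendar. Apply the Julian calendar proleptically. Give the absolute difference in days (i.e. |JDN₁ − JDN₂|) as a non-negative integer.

JDN of the first date = 2447791.
JDN of the second date = 2449768.
|2449768 − 2447791| = 1977.

1977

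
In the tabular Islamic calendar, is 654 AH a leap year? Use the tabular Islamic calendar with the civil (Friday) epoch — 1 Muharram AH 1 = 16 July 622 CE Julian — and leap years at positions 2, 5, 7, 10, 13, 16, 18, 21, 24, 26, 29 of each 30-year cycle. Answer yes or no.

yes

Year 654 AH is year 24 of its 30-year cycle; leap positions are 2, 5, 7, 10, 13, 16, 18, 21, 24, 26, 29, so it is a leap year (355 days).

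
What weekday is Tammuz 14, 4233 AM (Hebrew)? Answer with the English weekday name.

Monday

This is JDN 1893997 (26 June 473 Gregorian).
JDN 1893997 mod 7 = 0, and JDN 0 was a Monday, so this is a Monday.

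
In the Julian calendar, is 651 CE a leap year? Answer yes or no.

651 mod 4 = 3, so it is a common year in the Julian calendar.

no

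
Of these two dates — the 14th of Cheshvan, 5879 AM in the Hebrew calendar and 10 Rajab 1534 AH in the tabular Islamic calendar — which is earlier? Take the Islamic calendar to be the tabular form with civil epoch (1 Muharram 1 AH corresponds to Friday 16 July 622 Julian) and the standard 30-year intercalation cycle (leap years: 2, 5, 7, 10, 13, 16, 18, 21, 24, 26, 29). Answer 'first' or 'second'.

First date → JDN 2494946; second date → JDN 2491870.
JDN 2491870 < JDN 2494946, so the second date is earlier.

second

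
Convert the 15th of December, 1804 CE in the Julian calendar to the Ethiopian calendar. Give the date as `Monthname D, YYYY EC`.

The source date corresponds to 27 December 1804 in the Gregorian calendar (JDN 2380318).
That day falls on 19 Tahsas 1797 EC in the Ethiopian calendar.

Tahsas 19, 1797 EC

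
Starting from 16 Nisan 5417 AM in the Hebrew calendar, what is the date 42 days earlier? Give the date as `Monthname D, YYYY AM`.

Adar 3, 5417 AM

The starting date is JDN 2326356; 2326356 − 42 = 2326314.
JDN 2326314 corresponds to Adar 3, 5417 AM.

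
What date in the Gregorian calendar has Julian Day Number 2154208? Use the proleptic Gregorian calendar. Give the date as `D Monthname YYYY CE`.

2 December 1185 CE

JDN 2451545 is 1 Jan 2000; 2154208 is −297337 days from there.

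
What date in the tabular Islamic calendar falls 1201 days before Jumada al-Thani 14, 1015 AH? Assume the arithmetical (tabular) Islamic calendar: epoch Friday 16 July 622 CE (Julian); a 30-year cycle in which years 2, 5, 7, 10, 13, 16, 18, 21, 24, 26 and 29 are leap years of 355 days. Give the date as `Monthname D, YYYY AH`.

JDN of Jumada al-Thani 14, 1015 AH = 2307929.
2307929 − 1201 = 2306728.
JDN 2306728 in the tabular Islamic calendar is Muharram 24, 1012 AH.

Muharram 24, 1012 AH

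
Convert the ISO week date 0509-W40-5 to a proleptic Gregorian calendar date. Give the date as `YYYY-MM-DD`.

ISO week 1 of 509 is the week containing the first Thursday of 509.
Week 40, day 5 (Friday) lands on 0509-10-04.

0509-10-04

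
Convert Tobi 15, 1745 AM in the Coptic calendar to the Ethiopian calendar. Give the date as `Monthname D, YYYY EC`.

Both dates share Julian Day Number 2462160; in the Ethiopian calendar that is 15 Tir 2021 EC.

Tir 15, 2021 EC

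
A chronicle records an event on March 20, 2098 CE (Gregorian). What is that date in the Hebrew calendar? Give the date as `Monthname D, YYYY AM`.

Both dates share Julian Day Number 2487418; in the Hebrew calendar that is 16 Adar II 5858 AM.

Adar II 16, 5858 AM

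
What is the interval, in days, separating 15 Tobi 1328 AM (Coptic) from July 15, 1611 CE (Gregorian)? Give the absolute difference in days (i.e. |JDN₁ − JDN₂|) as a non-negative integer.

JDN of the first date = 2309851.
JDN of the second date = 2309661.
|2309661 − 2309851| = 190.

190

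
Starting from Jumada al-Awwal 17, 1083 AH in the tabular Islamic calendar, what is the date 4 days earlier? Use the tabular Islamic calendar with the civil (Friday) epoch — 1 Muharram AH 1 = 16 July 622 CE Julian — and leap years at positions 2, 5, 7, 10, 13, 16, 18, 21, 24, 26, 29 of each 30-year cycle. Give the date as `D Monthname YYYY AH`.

13 Jumada al-Awwal 1083 AH

Counting 4 days back from JDN 2331999 reaches JDN 2331995, which is 13 Jumada al-Awwal 1083 AH.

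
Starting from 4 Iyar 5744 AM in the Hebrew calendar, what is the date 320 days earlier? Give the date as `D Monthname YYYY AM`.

10 Tammuz 5743 AM

JDN of 4 Iyar 5744 AM = 2445827.
2445827 − 320 = 2445507.
JDN 2445507 in the Hebrew calendar is 10 Tammuz 5743 AM.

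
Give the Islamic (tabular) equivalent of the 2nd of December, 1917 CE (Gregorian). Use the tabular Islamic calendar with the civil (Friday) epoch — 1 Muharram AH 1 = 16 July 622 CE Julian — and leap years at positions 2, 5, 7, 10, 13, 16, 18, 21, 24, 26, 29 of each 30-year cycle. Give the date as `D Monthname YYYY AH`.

Julian Day Number of the source date = 2421565.
Converting JDN 2421565 to the tabular Islamic calendar gives 17 Safar 1336 AH.

17 Safar 1336 AH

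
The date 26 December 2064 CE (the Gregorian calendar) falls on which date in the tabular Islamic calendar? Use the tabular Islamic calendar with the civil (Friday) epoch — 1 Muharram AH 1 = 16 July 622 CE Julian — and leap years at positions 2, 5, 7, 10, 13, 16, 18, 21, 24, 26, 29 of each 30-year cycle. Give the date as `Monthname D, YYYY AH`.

Julian Day Number of the source date = 2475281.
Converting JDN 2475281 to the tabular Islamic calendar gives 17 Ramadan 1487 AH.

Ramadan 17, 1487 AH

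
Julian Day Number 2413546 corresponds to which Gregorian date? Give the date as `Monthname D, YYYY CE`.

Counting from JDN 2299161 = 15 Oct 1582 gives an offset of 114385 days.

December 18, 1895 CE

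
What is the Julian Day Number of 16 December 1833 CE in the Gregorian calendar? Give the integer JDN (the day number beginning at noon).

2390899

JDN 2299161 is 15 October 1582 CE (Gregorian); the target day is +91738 days from there, so JDN = 2390899.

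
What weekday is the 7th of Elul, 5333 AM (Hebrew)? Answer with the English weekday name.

This is JDN 2295814 (16 August 1573 Gregorian).
JDN 2295814 mod 7 = 3, and JDN 0 was a Monday, so this is a Thursday.

Thursday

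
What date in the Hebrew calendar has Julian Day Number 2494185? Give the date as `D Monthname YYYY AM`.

23 Tishrei 5877 AM

The Gregorian equivalent of JDN 2494185 is 29 September 2116.
In the Hebrew calendar that day is 23 Tishrei 5877 AM.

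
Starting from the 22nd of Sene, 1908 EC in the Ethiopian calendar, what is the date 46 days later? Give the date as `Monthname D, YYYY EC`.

Nehase 8, 1908 EC

Counting 46 days forward from JDN 2421044 reaches JDN 2421090, which is Nehase 8, 1908 EC.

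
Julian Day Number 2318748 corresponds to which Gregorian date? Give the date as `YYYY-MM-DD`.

1636-05-31

Counting from JDN 2299161 = 15 Oct 1582 gives an offset of 19587 days.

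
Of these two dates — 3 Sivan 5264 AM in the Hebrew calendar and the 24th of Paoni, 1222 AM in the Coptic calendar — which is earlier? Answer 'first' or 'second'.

first

First date → JDN 2270530; second date → JDN 2271293.
JDN 2270530 < JDN 2271293, so the first date is earlier.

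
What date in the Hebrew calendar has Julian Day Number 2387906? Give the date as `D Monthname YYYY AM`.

The Gregorian equivalent of JDN 2387906 is 6 October 1825.
In the Hebrew calendar that day is 24 Tishrei 5586 AM.

24 Tishrei 5586 AM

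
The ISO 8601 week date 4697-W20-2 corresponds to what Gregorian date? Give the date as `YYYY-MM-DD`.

ISO week 1 of 4697 is the week containing the first Thursday of 4697.
Week 20, day 2 (Tuesday) lands on 4697-05-18.

4697-05-18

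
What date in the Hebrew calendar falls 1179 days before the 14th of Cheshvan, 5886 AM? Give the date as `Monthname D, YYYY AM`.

The starting date is JDN 2497515; 2497515 − 1179 = 2496336.
JDN 2496336 corresponds to Av 18, 5882 AM.

Av 18, 5882 AM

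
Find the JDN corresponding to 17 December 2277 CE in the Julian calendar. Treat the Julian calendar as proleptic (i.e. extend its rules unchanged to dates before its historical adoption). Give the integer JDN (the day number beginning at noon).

In the Gregorian calendar the same day is 1 January 2278.
JDN 2299161 is 15 October 1582 CE (Gregorian); the target day is +253922 days from there, so JDN = 2553083.

2553083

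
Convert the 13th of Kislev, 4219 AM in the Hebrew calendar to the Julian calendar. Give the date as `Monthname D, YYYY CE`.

The source date corresponds to 6 December 458 in the proleptic Gregorian calendar (JDN 1888681).
That day falls on 5 December 458 CE in the Julian calendar.

December 5, 458 CE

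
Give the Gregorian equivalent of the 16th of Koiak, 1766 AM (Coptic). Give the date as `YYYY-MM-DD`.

Julian Day Number of the source date = 2469801.
Converting JDN 2469801 to the Gregorian calendar gives 25 December 2049 CE.

2049-12-25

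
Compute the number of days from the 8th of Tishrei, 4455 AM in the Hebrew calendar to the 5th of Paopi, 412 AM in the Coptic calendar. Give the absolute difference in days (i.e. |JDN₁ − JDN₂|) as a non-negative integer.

First date → JDN 1974817; second date → JDN 1975182.
The interval is |1974817 − 1975182| = 365 days.

365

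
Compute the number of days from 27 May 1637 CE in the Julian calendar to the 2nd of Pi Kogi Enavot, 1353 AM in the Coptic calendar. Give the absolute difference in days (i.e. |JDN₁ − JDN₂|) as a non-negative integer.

90

JDN of the first date = 2319119.
JDN of the second date = 2319209.
|2319209 − 2319119| = 90.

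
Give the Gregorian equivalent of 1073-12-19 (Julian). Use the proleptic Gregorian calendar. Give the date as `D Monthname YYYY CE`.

At this point the Julian calendar is 6 days behind the Gregorian.
19 December 1073 Julian + 6 days → 25 December 1073 Gregorian.

25 December 1073 CE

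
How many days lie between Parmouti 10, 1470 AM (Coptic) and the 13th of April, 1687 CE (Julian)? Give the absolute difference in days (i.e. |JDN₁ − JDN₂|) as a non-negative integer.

JDN of the first date = 2361801.
JDN of the second date = 2337337.
|2337337 − 2361801| = 24464.

24464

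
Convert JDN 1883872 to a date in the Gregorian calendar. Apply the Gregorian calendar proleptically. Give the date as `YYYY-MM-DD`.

JDN 2451545 is 1 Jan 2000; 1883872 is −567673 days from there.

0445-10-06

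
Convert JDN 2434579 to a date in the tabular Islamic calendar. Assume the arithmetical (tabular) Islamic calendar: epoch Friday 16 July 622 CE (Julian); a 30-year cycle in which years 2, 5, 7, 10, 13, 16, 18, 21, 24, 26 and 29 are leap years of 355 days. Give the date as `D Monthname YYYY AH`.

JDN 2434579 is 20 July 1953 in the Gregorian calendar.
In the tabular Islamic calendar that day is 8 Dhu al-Qa'dah 1372 AH.

8 Dhu al-Qa'dah 1372 AH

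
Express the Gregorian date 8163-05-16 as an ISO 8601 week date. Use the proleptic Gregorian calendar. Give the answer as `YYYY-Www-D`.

The weekday is Monday (ISO weekday 1).
That Monday belongs to ISO week 20 of ISO year 8163.

8163-W20-1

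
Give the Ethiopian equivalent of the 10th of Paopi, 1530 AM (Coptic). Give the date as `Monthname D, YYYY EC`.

Tikimt 10, 1806 EC

Julian Day Number of the source date = 2383536.
Converting JDN 2383536 to the Ethiopian calendar gives 10 Tikimt 1806 EC.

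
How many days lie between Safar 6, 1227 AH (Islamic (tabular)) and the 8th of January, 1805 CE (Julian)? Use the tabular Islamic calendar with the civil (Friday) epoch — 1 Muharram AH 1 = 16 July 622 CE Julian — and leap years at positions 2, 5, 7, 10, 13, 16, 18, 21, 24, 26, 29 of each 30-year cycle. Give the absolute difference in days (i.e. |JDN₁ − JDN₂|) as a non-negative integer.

JDN of the first date = 2382929.
JDN of the second date = 2380342.
|2380342 − 2382929| = 2587.

2587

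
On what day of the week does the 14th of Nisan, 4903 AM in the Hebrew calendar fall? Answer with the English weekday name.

This is JDN 2138628 (7 April 1143 Gregorian).
Since JDN mod 7 = 2 (0 = Monday), the day is Wednesday.

Wednesday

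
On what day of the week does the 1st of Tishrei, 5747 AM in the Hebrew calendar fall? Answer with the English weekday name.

Saturday

Equivalently 4 October 1986 Gregorian, JDN 2446708.
JDN 2446708 mod 7 = 5, and JDN 0 was a Monday, so this is a Saturday.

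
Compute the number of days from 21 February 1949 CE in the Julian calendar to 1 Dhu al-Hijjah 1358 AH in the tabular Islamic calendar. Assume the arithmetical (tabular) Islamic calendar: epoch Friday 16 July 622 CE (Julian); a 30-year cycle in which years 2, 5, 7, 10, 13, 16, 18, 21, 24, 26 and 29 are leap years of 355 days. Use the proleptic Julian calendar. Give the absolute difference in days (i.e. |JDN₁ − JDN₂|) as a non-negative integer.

First date → JDN 2432982; second date → JDN 2429641.
The interval is |2432982 − 2429641| = 3341 days.

3341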